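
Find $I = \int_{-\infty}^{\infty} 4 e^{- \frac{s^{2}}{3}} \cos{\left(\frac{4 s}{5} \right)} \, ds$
$\frac{4 \sqrt{3} \sqrt{\pi}}{e^{\frac{12}{25}}}$

Let $b$ denote the cosine frequency and define $I(b) = \int_{-\infty}^{\infty} 4 e^{- \frac{s^{2}}{3}} \cos{\left(b s \right)} \, ds$.

Differentiating under the integral sign,
$$I'(b) = \int_{-\infty}^{\infty} - 4 s e^{- \frac{s^{2}}{3}} \sin{\left(b s \right)} \, ds.$$

Integrate $\int_{-\infty}^{\infty} s \sin(b s)\, e^{- \frac{s^{2}}{3}}\, ds$ by parts with $u = \sin(b s)$ and $dv = s\, e^{- \frac{s^{2}}{3}}\, ds$, giving $v = - \frac{3 e^{- \frac{s^{2}}{3}}}{2}$. The boundary term vanishes and
$$\int_{-\infty}^{\infty} s \sin(b s)\, e^{- \frac{s^{2}}{3}}\, ds = \frac{3 b}{2} \int_{-\infty}^{\infty} \cos(b s)\, e^{- \frac{s^{2}}{3}}\, ds,$$
so $I'(b) = - \frac{3 b}{2}\, I(b)$.

This is a separable first-order ODE; solving with the initial condition $I(0) = \int_{-\infty}^{\infty} 4 e^{- \frac{s^{2}}{3}}\,ds = 4 \sqrt{3} \sqrt{\pi}$ gives
$$I(b) = 4 \sqrt{3} \sqrt{\pi} e^{- \frac{3 b^{2}}{4}}.$$

Setting $b = \frac{4}{5}$:
$$I = \frac{4 \sqrt{3} \sqrt{\pi}}{e^{\frac{12}{25}}}.$$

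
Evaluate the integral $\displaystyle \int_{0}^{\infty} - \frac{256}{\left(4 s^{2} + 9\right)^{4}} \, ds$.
$- \frac{20 \pi}{2187}$

Start from the standard arctangent integral
$$J(a) = \int_{0}^{\infty} - \frac{1}{a^{2} + s^{2}} \, ds = - \frac{\pi}{2 a}.$$

Differentiating under the integral sign with respect to $a$,
$$\frac{dJ}{da} = \int_{0}^{\infty} \frac{2 a}{\left(a^{2} + s^{2}\right)^{2}} \, ds = \frac{\pi}{2 a^{2}},$$
so $\int_{0}^{\infty} - \frac{1}{\left(a^{2} + s^{2}\right)^{2}} \, ds = - \frac{\pi}{4 a^{3}}$.

Repeating — each differentiation of $1/(s^2+a^2)^j$ produces $-2ja/(s^2+a^2)^{j+1}$ — and dividing through by $-2ja$ at each step yields, after $3$ differentiations in total,
$$\int_{0}^{\infty} - \frac{1}{\left(a^{2} + s^{2}\right)^{4}} \, ds = - \frac{5 \pi}{32 a^{7}}.$$

Setting $a = \frac{3}{2}$:
$$I = - \frac{20 \pi}{2187}.$$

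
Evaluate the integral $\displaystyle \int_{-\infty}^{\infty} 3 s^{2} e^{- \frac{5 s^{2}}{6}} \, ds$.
$\frac{9 \sqrt{30} \sqrt{\pi}}{25}$

Consider the simpler parametrised integral
$$J(a) = \int_{-\infty}^{\infty} 3 e^{- a s^{2}} \, ds = \frac{3 \sqrt{\pi}}{\sqrt{a}}.$$

Differentiating under the integral sign brings down a factor of $(-s^2)$:
$$\frac{dJ}{da} = \int_{-\infty}^{\infty} - 3 s^{2} e^{- a s^{2}} \, ds = - \frac{3 \sqrt{\pi}}{2 a^{\frac{3}{2}}}.$$

The integral on the left is $-I$, so $I = \frac{3 \sqrt{\pi}}{2 a^{\frac{3}{2}}}$.

Setting $a = \frac{5}{6}$:
$$I = \frac{9 \sqrt{30} \sqrt{\pi}}{25}.$$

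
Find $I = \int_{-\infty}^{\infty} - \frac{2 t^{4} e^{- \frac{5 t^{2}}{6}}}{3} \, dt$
$- \frac{18 \sqrt{30} \sqrt{\pi}}{125}$

Start from the elementary integral
$$J(a) = \int_{-\infty}^{\infty} - \frac{2 e^{- a t^{2}}}{3} \, dt = - \frac{2 \sqrt{\pi}}{3 \sqrt{a}}.$$

Differentiating under the integral sign brings down a factor of $(-t^2)$:
$$\frac{dJ}{da} = \int_{-\infty}^{\infty} \frac{2 t^{2} e^{- a t^{2}}}{3} \, dt = \frac{\sqrt{\pi}}{3 a^{\frac{3}{2}}}.$$

Repeating twice in total — each differentiation brings down another $(-t^2)$ — gives
$$\frac{d^{2}J}{da^{2}} = \int_{-\infty}^{\infty} - \frac{2 t^{4} e^{- a t^{2}}}{3} \, dt = - \frac{\sqrt{\pi}}{2 a^{\frac{5}{2}}},$$
and the integrand here is exactly the target integrand, so $I = - \frac{\sqrt{\pi}}{2 a^{\frac{5}{2}}}$.

Setting $a = \frac{5}{6}$:
$$I = - \frac{18 \sqrt{30} \sqrt{\pi}}{125}.$$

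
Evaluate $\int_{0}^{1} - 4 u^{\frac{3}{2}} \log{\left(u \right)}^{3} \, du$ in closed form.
$\frac{384}{625}$

Begin with the known integral
$$J(a) = \int_{0}^{1} - 4 u^{a} \, du = - \frac{4}{a + 1}.$$

Differentiating under the integral sign brings down a factor of $\ln u$:
$$\frac{dJ}{da} = \int_{0}^{1} - 4 u^{a} \log{\left(u \right)} \, du = \frac{4}{\left(a + 1\right)^{2}}.$$

Repeating $3$ times in total — each differentiation brings down another $\ln u$ — gives
$$\frac{d^{3}J}{da^{3}} = \int_{0}^{1} - 4 u^{a} \log{\left(u \right)}^{3} \, du = \frac{24}{\left(a + 1\right)^{4}},$$
and the integrand here is exactly the target integrand, so $I = \frac{24}{\left(a + 1\right)^{4}}$.

Setting $a = \frac{3}{2}$:
$$I = \frac{384}{625}.$$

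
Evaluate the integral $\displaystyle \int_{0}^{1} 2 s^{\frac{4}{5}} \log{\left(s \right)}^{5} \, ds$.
$- \frac{1250000}{177147}$

Begin with the known integral
$$J(a) = \int_{0}^{1} 2 s^{a} \, ds = \frac{2}{a + 1}.$$

Differentiating under the integral sign brings down a factor of $\ln s$:
$$\frac{dJ}{da} = \int_{0}^{1} 2 s^{a} \log{\left(s \right)} \, ds = - \frac{2}{\left(a + 1\right)^{2}}.$$

Repeating $5$ times in total — each differentiation brings down another $\ln s$ — gives
$$\frac{d^{5}J}{da^{5}} = \int_{0}^{1} 2 s^{a} \log{\left(s \right)}^{5} \, ds = - \frac{240}{\left(a + 1\right)^{6}},$$
and the integrand here is exactly the target integrand, so $I = - \frac{240}{\left(a + 1\right)^{6}}$.

Setting $a = \frac{4}{5}$:
$$I = - \frac{1250000}{177147}.$$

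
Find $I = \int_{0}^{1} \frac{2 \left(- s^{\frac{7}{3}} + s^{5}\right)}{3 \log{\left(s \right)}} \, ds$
$\log{\left(\frac{3 \sqrt[3]{15}}{5} \right)}$

Consider the one-parameter family: let $I(a) = \int_{0}^{1} \frac{2 \left(- s^{\frac{7}{3}} + s^{a}\right)}{3 \log{\left(s \right)}} \, ds$.

Since $\dfrac{\partial}{\partial a}\,s^{a} = s^{a} \ln s$, the $\ln s$ in the denominator cancels and
$$\frac{dI}{da} = \int_{0}^{1} \frac{2}{3} s^{a} \, ds = \frac{2}{3} \left[\frac{s^{a+1}}{a+1}\right]_0^1 = \frac{2}{3 \left(a + 1\right)}.$$

Integrating with respect to $a$ gives $I(a) = \log{\left(\frac{\sqrt[3]{10} \cdot 3^{\frac{2}{3}} \left(a + 1\right)^{\frac{2}{3}}}{10} \right)} + C$.

At $a = \frac{7}{3}$ the integrand is identically $0$, so $I(\frac{7}{3}) = 0$. The closed form gives $0$, hence $C = 0$.

Setting $a = 5$:
$$I = \log{\left(\frac{3 \sqrt[3]{15}}{5} \right)}.$$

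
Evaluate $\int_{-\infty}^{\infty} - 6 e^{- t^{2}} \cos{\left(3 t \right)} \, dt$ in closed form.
$- \frac{6 \sqrt{\pi}}{e^{\frac{9}{4}}}$

Define $I(b) = \int_{-\infty}^{\infty} - 6 e^{- t^{2}} \cos{\left(b t \right)} \, dt$.

Differentiating under the integral sign,
$$I'(b) = \int_{-\infty}^{\infty} 6 t e^{- t^{2}} \sin{\left(b t \right)} \, dt.$$

Integrate $\int_{-\infty}^{\infty} t \sin(b t)\, e^{- t^{2}}\, dt$ by parts with $u = \sin(b t)$ and $dv = t\, e^{- t^{2}}\, dt$, giving $v = - \frac{e^{- t^{2}}}{2}$. The boundary term vanishes and
$$\int_{-\infty}^{\infty} t \sin(b t)\, e^{- t^{2}}\, dt = \frac{b}{2} \int_{-\infty}^{\infty} \cos(b t)\, e^{- t^{2}}\, dt,$$
so $I'(b) = - \frac{b}{2}\, I(b)$.

This is a separable first-order ODE; solving with the initial condition $I(0) = \int_{-\infty}^{\infty} - 6 e^{- t^{2}}\,dt = - 6 \sqrt{\pi}$ gives
$$I(b) = - 6 \sqrt{\pi} e^{- \frac{b^{2}}{4}}.$$

Setting $b = 3$:
$$I = - \frac{6 \sqrt{\pi}}{e^{\frac{9}{4}}}.$$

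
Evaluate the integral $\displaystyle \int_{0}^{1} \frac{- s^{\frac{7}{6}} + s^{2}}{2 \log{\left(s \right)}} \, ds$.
$\log{\left(\frac{3 \sqrt{26}}{13} \right)}$

Replace the exponent $\frac{7}{6}$ by a parameter $a$: let $I(a) = \int_{0}^{1} \frac{s^{2} - s^{a}}{2 \log{\left(s \right)}} \, ds$.

Since $\dfrac{\partial}{\partial a}\,s^{a} = s^{a} \ln s$, the $\ln s$ in the denominator cancels and
$$\frac{dI}{da} = \int_{0}^{1} - \frac{1}{2} s^{a} \, ds = - \frac{1}{2} \left[\frac{s^{a+1}}{a+1}\right]_0^1 = - \frac{1}{2 a + 2}.$$

Integrating with respect to $a$ gives $I(a) = - \frac{\log{\left(a + 1 \right)}}{2} + \frac{\log{\left(3 \right)}}{2} + C$.

At $a = 2$ the integrand is identically $0$, so $I(2) = 0$. The closed form gives $0$, hence $C = 0$.

Setting $a = \frac{7}{6}$:
$$I = \log{\left(\frac{3 \sqrt{26}}{13} \right)}.$$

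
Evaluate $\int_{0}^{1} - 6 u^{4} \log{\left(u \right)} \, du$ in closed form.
$\frac{6}{25}$

Begin with the known integral
$$J(a) = \int_{0}^{1} - 6 u^{a} \, du = - \frac{6}{a + 1}.$$

Differentiating under the integral sign brings down a factor of $\ln u$:
$$\frac{dJ}{da} = \int_{0}^{1} - 6 u^{a} \log{\left(u \right)} \, du = \frac{6}{\left(a + 1\right)^{2}}.$$

The integral on the left is $I$, so $I = \frac{6}{\left(a + 1\right)^{2}}$.

Setting $a = 4$:
$$I = \frac{6}{25}.$$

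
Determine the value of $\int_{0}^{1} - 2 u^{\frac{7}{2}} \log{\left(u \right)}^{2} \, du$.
$- \frac{32}{729}$

Start from the elementary integral
$$J(a) = \int_{0}^{1} - 2 u^{a} \, du = - \frac{2}{a + 1}.$$

Differentiating under the integral sign brings down a factor of $\ln u$:
$$\frac{dJ}{da} = \int_{0}^{1} - 2 u^{a} \log{\left(u \right)} \, du = \frac{2}{\left(a + 1\right)^{2}}.$$

Repeating twice in total — each differentiation brings down another $\ln u$ — gives
$$\frac{d^{2}J}{da^{2}} = \int_{0}^{1} - 2 u^{a} \log{\left(u \right)}^{2} \, du = - \frac{4}{\left(a + 1\right)^{3}},$$
and the integrand here is exactly the target integrand, so $I = - \frac{4}{\left(a + 1\right)^{3}}$.

Setting $a = \frac{7}{2}$:
$$I = - \frac{32}{729}.$$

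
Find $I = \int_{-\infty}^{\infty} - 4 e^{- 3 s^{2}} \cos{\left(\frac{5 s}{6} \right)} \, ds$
$- \frac{4 \sqrt{3} \sqrt{\pi}}{3 e^{\frac{25}{432}}}$

Define $I(b) = \int_{-\infty}^{\infty} - 4 e^{- 3 s^{2}} \cos{\left(b s \right)} \, ds$.

Differentiating under the integral sign,
$$I'(b) = \int_{-\infty}^{\infty} 4 s e^{- 3 s^{2}} \sin{\left(b s \right)} \, ds.$$

Integrate $\int_{-\infty}^{\infty} s \sin(b s)\, e^{- 3 s^{2}}\, ds$ by parts with $u = \sin(b s)$ and $dv = s\, e^{- 3 s^{2}}\, ds$, giving $v = - \frac{e^{- 3 s^{2}}}{6}$. The boundary term vanishes and
$$\int_{-\infty}^{\infty} s \sin(b s)\, e^{- 3 s^{2}}\, ds = \frac{b}{6} \int_{-\infty}^{\infty} \cos(b s)\, e^{- 3 s^{2}}\, ds,$$
so $I'(b) = - \frac{b}{6}\, I(b)$.

This is a separable first-order ODE; solving with the initial condition $I(0) = \int_{-\infty}^{\infty} - 4 e^{- 3 s^{2}}\,ds = - \frac{4 \sqrt{3} \sqrt{\pi}}{3}$ gives
$$I(b) = - \frac{4 \sqrt{3} \sqrt{\pi} e^{- \frac{b^{2}}{12}}}{3}.$$

Setting $b = \frac{5}{6}$:
$$I = - \frac{4 \sqrt{3} \sqrt{\pi}}{3 e^{\frac{25}{432}}}.$$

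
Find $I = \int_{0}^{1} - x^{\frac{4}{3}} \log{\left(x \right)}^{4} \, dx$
$- \frac{5832}{16807}$

Start from the elementary integral
$$J(a) = \int_{0}^{1} - x^{a} \, dx = - \frac{1}{a + 1}.$$

Differentiating under the integral sign brings down a factor of $\ln x$:
$$\frac{dJ}{da} = \int_{0}^{1} - x^{a} \log{\left(x \right)} \, dx = \frac{1}{\left(a + 1\right)^{2}}.$$

Repeating $4$ times in total — each differentiation brings down another $\ln x$ — gives
$$\frac{d^{4}J}{da^{4}} = \int_{0}^{1} - x^{a} \log{\left(x \right)}^{4} \, dx = - \frac{24}{\left(a + 1\right)^{5}},$$
and the integrand here is exactly the target integrand, so $I = - \frac{24}{\left(a + 1\right)^{5}}$.

Setting $a = \frac{4}{3}$:
$$I = - \frac{5832}{16807}.$$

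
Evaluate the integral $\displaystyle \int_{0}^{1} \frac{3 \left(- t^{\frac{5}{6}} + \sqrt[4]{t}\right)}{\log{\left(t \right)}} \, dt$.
$- \log{\left(\frac{10648}{3375} \right)}$

Replace the exponent $\frac{5}{6}$ by a parameter $a$: let $I(a) = \int_{0}^{1} \frac{3 \left(\sqrt[4]{t} - t^{a}\right)}{\log{\left(t \right)}} \, dt$.

Since $\dfrac{\partial}{\partial a}\,t^{a} = t^{a} \ln t$, the $\ln t$ in the denominator cancels and
$$\frac{dI}{da} = \int_{0}^{1} -3 t^{a} \, dt = -3 \left[\frac{t^{a+1}}{a+1}\right]_0^1 = - \frac{3}{a + 1}.$$

Integrating with respect to $a$ gives $I(a) = - \log{\left(\frac{64 \left(a + 1\right)^{3}}{125} \right)} + C$.

At $a = \frac{1}{4}$ the integrand is identically $0$, so $I(\frac{1}{4}) = 0$. The closed form gives $0$, hence $C = 0$.

Setting $a = \frac{5}{6}$:
$$I = - \log{\left(\frac{10648}{3375} \right)}.$$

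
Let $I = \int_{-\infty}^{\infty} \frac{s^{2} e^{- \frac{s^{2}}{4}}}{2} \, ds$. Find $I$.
$2 \sqrt{\pi}$

Begin with the known integral
$$J(a) = \int_{-\infty}^{\infty} \frac{e^{- a s^{2}}}{2} \, ds = \frac{\sqrt{\pi}}{2 \sqrt{a}}.$$

Differentiating under the integral sign brings down a factor of $(-s^2)$:
$$\frac{dJ}{da} = \int_{-\infty}^{\infty} - \frac{s^{2} e^{- a s^{2}}}{2} \, ds = - \frac{\sqrt{\pi}}{4 a^{\frac{3}{2}}}.$$

The integral on the left is $-I$, so $I = \frac{\sqrt{\pi}}{4 a^{\frac{3}{2}}}$.

Setting $a = \frac{1}{4}$:
$$I = 2 \sqrt{\pi}.$$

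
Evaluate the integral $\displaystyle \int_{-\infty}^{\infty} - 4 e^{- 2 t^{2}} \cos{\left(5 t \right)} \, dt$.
$- \frac{2 \sqrt{2} \sqrt{\pi}}{e^{\frac{25}{8}}}$

Treat the cosine frequency as a parameter and define $I(b) = \int_{-\infty}^{\infty} - 4 e^{- 2 t^{2}} \cos{\left(b t \right)} \, dt$.

Differentiating under the integral sign,
$$I'(b) = \int_{-\infty}^{\infty} 4 t e^{- 2 t^{2}} \sin{\left(b t \right)} \, dt.$$

Integrate $\int_{-\infty}^{\infty} t \sin(b t)\, e^{- 2 t^{2}}\, dt$ by parts with $u = \sin(b t)$ and $dv = t\, e^{- 2 t^{2}}\, dt$, giving $v = - \frac{e^{- 2 t^{2}}}{4}$. The boundary term vanishes and
$$\int_{-\infty}^{\infty} t \sin(b t)\, e^{- 2 t^{2}}\, dt = \frac{b}{4} \int_{-\infty}^{\infty} \cos(b t)\, e^{- 2 t^{2}}\, dt,$$
so $I'(b) = - \frac{b}{4}\, I(b)$.

This is a separable first-order ODE; solving with the initial condition $I(0) = \int_{-\infty}^{\infty} - 4 e^{- 2 t^{2}}\,dt = - 2 \sqrt{2} \sqrt{\pi}$ gives
$$I(b) = - 2 \sqrt{2} \sqrt{\pi} e^{- \frac{b^{2}}{8}}.$$

Setting $b = 5$:
$$I = - \frac{2 \sqrt{2} \sqrt{\pi}}{e^{\frac{25}{8}}}.$$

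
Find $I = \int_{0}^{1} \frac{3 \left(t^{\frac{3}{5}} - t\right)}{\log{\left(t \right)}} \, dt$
$\log{\left(\frac{64}{125} \right)}$

Introduce a parameter $a$ in the exponent: let $I(a) = \int_{0}^{1} \frac{3 \left(- t + t^{a}\right)}{\log{\left(t \right)}} \, dt$.

Since $\dfrac{\partial}{\partial a}\,t^{a} = t^{a} \ln t$, the $\ln t$ in the denominator cancels and
$$\frac{dI}{da} = \int_{0}^{1} 3 t^{a} \, dt = 3 \left[\frac{t^{a+1}}{a+1}\right]_0^1 = \frac{3}{a + 1}.$$

Integrating with respect to $a$ gives $I(a) = \log{\left(\frac{\left(a + 1\right)^{3}}{8} \right)} + C$.

At $a = 1$ the integrand is identically $0$, so $I(1) = 0$. The closed form gives $0$, hence $C = 0$.

Setting $a = \frac{3}{5}$:
$$I = \log{\left(\frac{64}{125} \right)}.$$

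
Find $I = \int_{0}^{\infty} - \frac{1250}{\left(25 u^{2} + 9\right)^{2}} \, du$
$- \frac{125 \pi}{54}$

Begin with the known result
$$J(a) = \int_{0}^{\infty} - \frac{2}{a^{2} + u^{2}} \, du = - \frac{\pi}{a}.$$

Differentiating under the integral sign with respect to $a$,
$$\frac{dJ}{da} = \int_{0}^{\infty} \frac{4 a}{\left(a^{2} + u^{2}\right)^{2}} \, du = \frac{\pi}{a^{2}},$$
so $\int_{0}^{\infty} - \frac{2}{\left(a^{2} + u^{2}\right)^{2}} \, du = - \frac{\pi}{2 a^{3}}$.

Setting $a = \frac{3}{5}$:
$$I = - \frac{125 \pi}{54}.$$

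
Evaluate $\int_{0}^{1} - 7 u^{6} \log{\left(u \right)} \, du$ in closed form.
$\frac{1}{7}$

Consider the simpler parametrised integral
$$J(a) = \int_{0}^{1} - 7 u^{a} \, du = - \frac{7}{a + 1}.$$

Differentiating under the integral sign brings down a factor of $\ln u$:
$$\frac{dJ}{da} = \int_{0}^{1} - 7 u^{a} \log{\left(u \right)} \, du = \frac{7}{\left(a + 1\right)^{2}}.$$

The integral on the left is $I$, so $I = \frac{7}{\left(a + 1\right)^{2}}$.

Setting $a = 6$:
$$I = \frac{1}{7}.$$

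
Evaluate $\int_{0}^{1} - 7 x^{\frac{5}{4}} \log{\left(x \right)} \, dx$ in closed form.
$\frac{112}{81}$

Start from the elementary integral
$$J(a) = \int_{0}^{1} - 7 x^{a} \, dx = - \frac{7}{a + 1}.$$

Differentiating under the integral sign brings down a factor of $\ln x$:
$$\frac{dJ}{da} = \int_{0}^{1} - 7 x^{a} \log{\left(x \right)} \, dx = \frac{7}{\left(a + 1\right)^{2}}.$$

The integral on the left is $I$, so $I = \frac{7}{\left(a + 1\right)^{2}}$.

Setting $a = \frac{5}{4}$:
$$I = \frac{112}{81}.$$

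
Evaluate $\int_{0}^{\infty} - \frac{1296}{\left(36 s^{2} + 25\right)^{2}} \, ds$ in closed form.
$- \frac{54 \pi}{125}$

Recall the elementary integral
$$J(a) = \int_{0}^{\infty} - \frac{1}{a^{2} + s^{2}} \, ds = - \frac{\pi}{2 a}.$$

Differentiating under the integral sign with respect to $a$,
$$\frac{dJ}{da} = \int_{0}^{\infty} \frac{2 a}{\left(a^{2} + s^{2}\right)^{2}} \, ds = \frac{\pi}{2 a^{2}},$$
so $\int_{0}^{\infty} - \frac{1}{\left(a^{2} + s^{2}\right)^{2}} \, ds = - \frac{\pi}{4 a^{3}}$.

Setting $a = \frac{5}{6}$:
$$I = - \frac{54 \pi}{125}.$$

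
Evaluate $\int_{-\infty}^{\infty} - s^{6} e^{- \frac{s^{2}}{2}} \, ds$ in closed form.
$- 15 \sqrt{2} \sqrt{\pi}$

Begin with the known integral
$$J(a) = \int_{-\infty}^{\infty} - e^{- a s^{2}} \, ds = - \frac{\sqrt{\pi}}{\sqrt{a}}.$$

Differentiating under the integral sign brings down a factor of $(-s^2)$:
$$\frac{dJ}{da} = \int_{-\infty}^{\infty} s^{2} e^{- a s^{2}} \, ds = \frac{\sqrt{\pi}}{2 a^{\frac{3}{2}}}.$$

Repeating $3$ times in total — each differentiation brings down another $(-s^2)$ — gives
$$\frac{d^{3}J}{da^{3}} = \int_{-\infty}^{\infty} s^{6} e^{- a s^{2}} \, ds = \frac{15 \sqrt{\pi}}{8 a^{\frac{7}{2}}},$$
and the integrand here is $(-1)^{3}$ times the target integrand, so $I = (-1)^{3}\,\frac{d^{3}J}{da^{3}} = - \frac{15 \sqrt{\pi}}{8 a^{\frac{7}{2}}}$.

Setting $a = \frac{1}{2}$:
$$I = - 15 \sqrt{2} \sqrt{\pi}.$$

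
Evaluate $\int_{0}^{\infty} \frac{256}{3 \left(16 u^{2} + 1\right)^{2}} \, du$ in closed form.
$\frac{16 \pi}{3}$

Begin with the known result
$$J(a) = \int_{0}^{\infty} \frac{1}{3 \left(a^{2} + u^{2}\right)} \, du = \frac{\pi}{6 a}.$$

Differentiating under the integral sign with respect to $a$,
$$\frac{dJ}{da} = \int_{0}^{\infty} - \frac{2 a}{3 \left(a^{2} + u^{2}\right)^{2}} \, du = - \frac{\pi}{6 a^{2}},$$
so $\int_{0}^{\infty} \frac{1}{3 \left(a^{2} + u^{2}\right)^{2}} \, du = \frac{\pi}{12 a^{3}}$.

Setting $a = \frac{1}{4}$:
$$I = \frac{16 \pi}{3}.$$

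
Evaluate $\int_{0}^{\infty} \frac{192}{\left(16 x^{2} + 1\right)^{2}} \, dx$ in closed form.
$12 \pi$

Recall the elementary integral
$$J(a) = \int_{0}^{\infty} \frac{3}{4 \left(a^{2} + x^{2}\right)} \, dx = \frac{3 \pi}{8 a}.$$

Differentiating under the integral sign with respect to $a$,
$$\frac{dJ}{da} = \int_{0}^{\infty} - \frac{3 a}{2 \left(a^{2} + x^{2}\right)^{2}} \, dx = - \frac{3 \pi}{8 a^{2}},$$
so $\int_{0}^{\infty} \frac{3}{4 \left(a^{2} + x^{2}\right)^{2}} \, dx = \frac{3 \pi}{16 a^{3}}$.

Setting $a = \frac{1}{4}$:
$$I = 12 \pi.$$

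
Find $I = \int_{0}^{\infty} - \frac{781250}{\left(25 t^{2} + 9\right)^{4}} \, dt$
$- \frac{390625 \pi}{34992}$

Start from the standard arctangent integral
$$J(a) = \int_{0}^{\infty} - \frac{2}{a^{2} + t^{2}} \, dt = - \frac{\pi}{a}.$$

Differentiating under the integral sign with respect to $a$,
$$\frac{dJ}{da} = \int_{0}^{\infty} \frac{4 a}{\left(a^{2} + t^{2}\right)^{2}} \, dt = \frac{\pi}{a^{2}},$$
so $\int_{0}^{\infty} - \frac{2}{\left(a^{2} + t^{2}\right)^{2}} \, dt = - \frac{\pi}{2 a^{3}}$.

Repeating — each differentiation of $1/(t^2+a^2)^j$ produces $-2ja/(t^2+a^2)^{j+1}$ — and dividing through by $-2ja$ at each step yields, after $3$ differentiations in total,
$$\int_{0}^{\infty} - \frac{2}{\left(a^{2} + t^{2}\right)^{4}} \, dt = - \frac{5 \pi}{16 a^{7}}.$$

Setting $a = \frac{3}{5}$:
$$I = - \frac{390625 \pi}{34992}.$$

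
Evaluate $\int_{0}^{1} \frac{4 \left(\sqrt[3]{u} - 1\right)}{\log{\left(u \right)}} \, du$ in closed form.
$\log{\left(\frac{256}{81} \right)}$

Consider the one-parameter family: let $I(a) = \int_{0}^{1} \frac{4 \left(u^{a} - 1\right)}{\log{\left(u \right)}} \, du$.

Since $\dfrac{\partial}{\partial a}\,u^{a} = u^{a} \ln u$, the $\ln u$ in the denominator cancels and
$$\frac{dI}{da} = \int_{0}^{1} 4 u^{a} \, du = 4 \left[\frac{u^{a+1}}{a+1}\right]_0^1 = \frac{4}{a + 1}.$$

Integrating with respect to $a$ gives $I(a) = 4 \log{\left(a + 1 \right)} + C$.

At $a = 0$ the integrand is identically $0$, so $I(0) = 0$. The closed form gives $0$, hence $C = 0$.

Setting $a = \frac{1}{3}$:
$$I = \log{\left(\frac{256}{81} \right)}.$$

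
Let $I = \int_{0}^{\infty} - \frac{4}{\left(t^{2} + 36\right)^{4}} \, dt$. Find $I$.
$- \frac{5 \pi}{2239488}$

Start from the standard arctangent integral
$$J(a) = \int_{0}^{\infty} - \frac{4}{a^{2} + t^{2}} \, dt = - \frac{2 \pi}{a}.$$

Differentiating under the integral sign with respect to $a$,
$$\frac{dJ}{da} = \int_{0}^{\infty} \frac{8 a}{\left(a^{2} + t^{2}\right)^{2}} \, dt = \frac{2 \pi}{a^{2}},$$
so $\int_{0}^{\infty} - \frac{4}{\left(a^{2} + t^{2}\right)^{2}} \, dt = - \frac{\pi}{a^{3}}$.

Repeating — each differentiation of $1/(t^2+a^2)^j$ produces $-2ja/(t^2+a^2)^{j+1}$ — and dividing through by $-2ja$ at each step yields, after $3$ differentiations in total,
$$\int_{0}^{\infty} - \frac{4}{\left(a^{2} + t^{2}\right)^{4}} \, dt = - \frac{5 \pi}{8 a^{7}}.$$

Setting $a = 6$:
$$I = - \frac{5 \pi}{2239488}.$$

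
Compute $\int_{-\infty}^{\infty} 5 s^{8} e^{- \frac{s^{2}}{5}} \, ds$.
$\frac{328125 \sqrt{5} \sqrt{\pi}}{16}$

Begin with the known integral
$$J(a) = \int_{-\infty}^{\infty} 5 e^{- a s^{2}} \, ds = \frac{5 \sqrt{\pi}}{\sqrt{a}}.$$

Differentiating under the integral sign brings down a factor of $(-s^2)$:
$$\frac{dJ}{da} = \int_{-\infty}^{\infty} - 5 s^{2} e^{- a s^{2}} \, ds = - \frac{5 \sqrt{\pi}}{2 a^{\frac{3}{2}}}.$$

Repeating $4$ times in total — each differentiation brings down another $(-s^2)$ — gives
$$\frac{d^{4}J}{da^{4}} = \int_{-\infty}^{\infty} 5 s^{8} e^{- a s^{2}} \, ds = \frac{525 \sqrt{\pi}}{16 a^{\frac{9}{2}}},$$
and the integrand here is exactly the target integrand, so $I = \frac{525 \sqrt{\pi}}{16 a^{\frac{9}{2}}}$.

Setting $a = \frac{1}{5}$:
$$I = \frac{328125 \sqrt{5} \sqrt{\pi}}{16}.$$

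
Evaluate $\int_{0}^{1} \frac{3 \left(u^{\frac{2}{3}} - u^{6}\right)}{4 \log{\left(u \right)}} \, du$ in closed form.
$\log{\left(\frac{\sqrt[4]{21} \cdot 5^{\frac{3}{4}}}{21} \right)}$

Introduce a parameter $a$ in the exponent: let $I(a) = \int_{0}^{1} \frac{3 \left(- u^{6} + u^{a}\right)}{4 \log{\left(u \right)}} \, du$.

Since $\dfrac{\partial}{\partial a}\,u^{a} = u^{a} \ln u$, the $\ln u$ in the denominator cancels and
$$\frac{dI}{da} = \int_{0}^{1} \frac{3}{4} u^{a} \, du = \frac{3}{4} \left[\frac{u^{a+1}}{a+1}\right]_0^1 = \frac{3}{4 \left(a + 1\right)}.$$

Integrating with respect to $a$ gives $I(a) = \frac{3 \log{\left(a + 1 \right)}}{4} - \frac{3 \log{\left(7 \right)}}{4} + C$.

At $a = 6$ the integrand is identically $0$, so $I(6) = 0$. The closed form gives $0$, hence $C = 0$.

Setting $a = \frac{2}{3}$:
$$I = \log{\left(\frac{\sqrt[4]{21} \cdot 5^{\frac{3}{4}}}{21} \right)}.$$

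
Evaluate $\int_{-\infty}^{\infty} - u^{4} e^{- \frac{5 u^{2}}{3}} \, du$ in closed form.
$- \frac{27 \sqrt{15} \sqrt{\pi}}{500}$

Consider the simpler parametrised integral
$$J(a) = \int_{-\infty}^{\infty} - e^{- a u^{2}} \, du = - \frac{\sqrt{\pi}}{\sqrt{a}}.$$

Differentiating under the integral sign brings down a factor of $(-u^2)$:
$$\frac{dJ}{da} = \int_{-\infty}^{\infty} u^{2} e^{- a u^{2}} \, du = \frac{\sqrt{\pi}}{2 a^{\frac{3}{2}}}.$$

Repeating twice in total — each differentiation brings down another $(-u^2)$ — gives
$$\frac{d^{2}J}{da^{2}} = \int_{-\infty}^{\infty} - u^{4} e^{- a u^{2}} \, du = - \frac{3 \sqrt{\pi}}{4 a^{\frac{5}{2}}},$$
and the integrand here is exactly the target integrand, so $I = - \frac{3 \sqrt{\pi}}{4 a^{\frac{5}{2}}}$.

Setting $a = \frac{5}{3}$:
$$I = - \frac{27 \sqrt{15} \sqrt{\pi}}{500}.$$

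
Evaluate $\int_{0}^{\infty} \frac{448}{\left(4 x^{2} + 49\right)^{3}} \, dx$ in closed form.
$\frac{6 \pi}{2401}$

Start from the standard arctangent integral
$$J(a) = \int_{0}^{\infty} \frac{7}{a^{2} + x^{2}} \, dx = \frac{7 \pi}{2 a}.$$

Differentiating under the integral sign with respect to $a$,
$$\frac{dJ}{da} = \int_{0}^{\infty} - \frac{14 a}{\left(a^{2} + x^{2}\right)^{2}} \, dx = - \frac{7 \pi}{2 a^{2}},$$
so $\int_{0}^{\infty} \frac{7}{\left(a^{2} + x^{2}\right)^{2}} \, dx = \frac{7 \pi}{4 a^{3}}$.

Repeating — each differentiation of $1/(x^2+a^2)^j$ produces $-2ja/(x^2+a^2)^{j+1}$ — and dividing through by $-2ja$ at each step yields, after $2$ differentiations in total,
$$\int_{0}^{\infty} \frac{7}{\left(a^{2} + x^{2}\right)^{3}} \, dx = \frac{21 \pi}{16 a^{5}}.$$

Setting $a = \frac{7}{2}$:
$$I = \frac{6 \pi}{2401}.$$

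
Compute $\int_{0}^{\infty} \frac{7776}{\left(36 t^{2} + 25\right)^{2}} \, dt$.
$\frac{324 \pi}{125}$

Begin with the known result
$$J(a) = \int_{0}^{\infty} \frac{6}{a^{2} + t^{2}} \, dt = \frac{3 \pi}{a}.$$

Differentiating under the integral sign with respect to $a$,
$$\frac{dJ}{da} = \int_{0}^{\infty} - \frac{12 a}{\left(a^{2} + t^{2}\right)^{2}} \, dt = - \frac{3 \pi}{a^{2}},$$
so $\int_{0}^{\infty} \frac{6}{\left(a^{2} + t^{2}\right)^{2}} \, dt = \frac{3 \pi}{2 a^{3}}$.

Setting $a = \frac{5}{6}$:
$$I = \frac{324 \pi}{125}.$$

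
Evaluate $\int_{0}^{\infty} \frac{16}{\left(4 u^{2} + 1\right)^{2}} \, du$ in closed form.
$2 \pi$

Start from the standard arctangent integral
$$J(a) = \int_{0}^{\infty} \frac{1}{a^{2} + u^{2}} \, du = \frac{\pi}{2 a}.$$

Differentiating under the integral sign with respect to $a$,
$$\frac{dJ}{da} = \int_{0}^{\infty} - \frac{2 a}{\left(a^{2} + u^{2}\right)^{2}} \, du = - \frac{\pi}{2 a^{2}},$$
so $\int_{0}^{\infty} \frac{1}{\left(a^{2} + u^{2}\right)^{2}} \, du = \frac{\pi}{4 a^{3}}$.

Setting $a = \frac{1}{2}$:
$$I = 2 \pi.$$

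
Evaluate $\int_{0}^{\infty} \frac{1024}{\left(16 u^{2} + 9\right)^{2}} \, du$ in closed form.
$\frac{64 \pi}{27}$

Begin with the known result
$$J(a) = \int_{0}^{\infty} \frac{4}{a^{2} + u^{2}} \, du = \frac{2 \pi}{a}.$$

Differentiating under the integral sign with respect to $a$,
$$\frac{dJ}{da} = \int_{0}^{\infty} - \frac{8 a}{\left(a^{2} + u^{2}\right)^{2}} \, du = - \frac{2 \pi}{a^{2}},$$
so $\int_{0}^{\infty} \frac{4}{\left(a^{2} + u^{2}\right)^{2}} \, du = \frac{\pi}{a^{3}}$.

Setting $a = \frac{3}{4}$:
$$I = \frac{64 \pi}{27}.$$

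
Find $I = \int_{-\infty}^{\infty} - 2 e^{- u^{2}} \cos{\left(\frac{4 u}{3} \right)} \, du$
$- \frac{2 \sqrt{\pi}}{e^{\frac{4}{9}}}$

Define $I(b) = \int_{-\infty}^{\infty} - 2 e^{- u^{2}} \cos{\left(b u \right)} \, du$.

Differentiating under the integral sign,
$$I'(b) = \int_{-\infty}^{\infty} 2 u e^{- u^{2}} \sin{\left(b u \right)} \, du.$$

Integrate $\int_{-\infty}^{\infty} u \sin(b u)\, e^{- u^{2}}\, du$ by parts with $w = \sin(b u)$ and $dv = u\, e^{- u^{2}}\, du$, giving $v = - \frac{e^{- u^{2}}}{2}$. The boundary term vanishes and
$$\int_{-\infty}^{\infty} u \sin(b u)\, e^{- u^{2}}\, du = \frac{b}{2} \int_{-\infty}^{\infty} \cos(b u)\, e^{- u^{2}}\, du,$$
so $I'(b) = - \frac{b}{2}\, I(b)$.

This is a separable first-order ODE; solving with the initial condition $I(0) = \int_{-\infty}^{\infty} - 2 e^{- u^{2}}\,du = - 2 \sqrt{\pi}$ gives
$$I(b) = - 2 \sqrt{\pi} e^{- \frac{b^{2}}{4}}.$$

Setting $b = \frac{4}{3}$:
$$I = - \frac{2 \sqrt{\pi}}{e^{\frac{4}{9}}}.$$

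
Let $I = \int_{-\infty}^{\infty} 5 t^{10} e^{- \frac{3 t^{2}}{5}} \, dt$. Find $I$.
$\frac{546875 \sqrt{15} \sqrt{\pi}}{864}$

Begin with the known integral
$$J(a) = \int_{-\infty}^{\infty} 5 e^{- a t^{2}} \, dt = \frac{5 \sqrt{\pi}}{\sqrt{a}}.$$

Differentiating under the integral sign brings down a factor of $(-t^2)$:
$$\frac{dJ}{da} = \int_{-\infty}^{\infty} - 5 t^{2} e^{- a t^{2}} \, dt = - \frac{5 \sqrt{\pi}}{2 a^{\frac{3}{2}}}.$$

Repeating $5$ times in total — each differentiation brings down another $(-t^2)$ — gives
$$\frac{d^{5}J}{da^{5}} = \int_{-\infty}^{\infty} - 5 t^{10} e^{- a t^{2}} \, dt = - \frac{4725 \sqrt{\pi}}{32 a^{\frac{11}{2}}},$$
and the integrand here is $(-1)^{5}$ times the target integrand, so $I = (-1)^{5}\,\frac{d^{5}J}{da^{5}} = \frac{4725 \sqrt{\pi}}{32 a^{\frac{11}{2}}}$.

Setting $a = \frac{3}{5}$:
$$I = \frac{546875 \sqrt{15} \sqrt{\pi}}{864}.$$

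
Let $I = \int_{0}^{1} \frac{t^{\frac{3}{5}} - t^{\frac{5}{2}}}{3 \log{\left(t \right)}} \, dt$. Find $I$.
$- \frac{\log{\left(35 \right)}}{3} + \frac{4 \log{\left(2 \right)}}{3}$

Replace the exponent $\frac{3}{5}$ by a parameter $a$: let $I(a) = \int_{0}^{1} \frac{- t^{\frac{5}{2}} + t^{a}}{3 \log{\left(t \right)}} \, dt$.

Since $\dfrac{\partial}{\partial a}\,t^{a} = t^{a} \ln t$, the $\ln t$ in the denominator cancels and
$$\frac{dI}{da} = \int_{0}^{1} \frac{1}{3} t^{a} \, dt = \frac{1}{3} \left[\frac{t^{a+1}}{a+1}\right]_0^1 = \frac{1}{3 \left(a + 1\right)}.$$

Integrating with respect to $a$ gives $I(a) = \frac{\log{\left(a + 1 \right)}}{3} - \frac{\log{\left(7 \right)}}{3} + \frac{\log{\left(2 \right)}}{3} + C$.

At $a = \frac{5}{2}$ the integrand is identically $0$, so $I(\frac{5}{2}) = 0$. The closed form gives $0$, hence $C = 0$.

Setting $a = \frac{3}{5}$:
$$I = - \frac{\log{\left(35 \right)}}{3} + \frac{4 \log{\left(2 \right)}}{3}.$$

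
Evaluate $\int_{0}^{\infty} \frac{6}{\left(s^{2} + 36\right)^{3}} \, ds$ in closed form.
$\frac{\pi}{6912}$

Recall the elementary integral
$$J(a) = \int_{0}^{\infty} \frac{6}{a^{2} + s^{2}} \, ds = \frac{3 \pi}{a}.$$

Differentiating under the integral sign with respect to $a$,
$$\frac{dJ}{da} = \int_{0}^{\infty} - \frac{12 a}{\left(a^{2} + s^{2}\right)^{2}} \, ds = - \frac{3 \pi}{a^{2}},$$
so $\int_{0}^{\infty} \frac{6}{\left(a^{2} + s^{2}\right)^{2}} \, ds = \frac{3 \pi}{2 a^{3}}$.

Repeating — each differentiation of $1/(s^2+a^2)^j$ produces $-2ja/(s^2+a^2)^{j+1}$ — and dividing through by $-2ja$ at each step yields, after $2$ differentiations in total,
$$\int_{0}^{\infty} \frac{6}{\left(a^{2} + s^{2}\right)^{3}} \, ds = \frac{9 \pi}{8 a^{5}}.$$

Setting $a = 6$:
$$I = \frac{\pi}{6912}.$$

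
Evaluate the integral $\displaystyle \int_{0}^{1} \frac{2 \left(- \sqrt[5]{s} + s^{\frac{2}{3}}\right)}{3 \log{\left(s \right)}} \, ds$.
$\log{\left(\frac{5 \sqrt[3]{90}}{18} \right)}$

Introduce a parameter $a$ in the exponent: let $I(a) = \int_{0}^{1} \frac{2 \left(- \sqrt[5]{s} + s^{a}\right)}{3 \log{\left(s \right)}} \, ds$.

Since $\dfrac{\partial}{\partial a}\,s^{a} = s^{a} \ln s$, the $\ln s$ in the denominator cancels and
$$\frac{dI}{da} = \int_{0}^{1} \frac{2}{3} s^{a} \, ds = \frac{2}{3} \left[\frac{s^{a+1}}{a+1}\right]_0^1 = \frac{2}{3 \left(a + 1\right)}.$$

Integrating with respect to $a$ gives $I(a) = \log{\left(\frac{5^{\frac{2}{3}} \sqrt[3]{6} \left(a + 1\right)^{\frac{2}{3}}}{6} \right)} + C$.

At $a = \frac{1}{5}$ the integrand is identically $0$, so $I(\frac{1}{5}) = 0$. The closed form gives $0$, hence $C = 0$.

Setting $a = \frac{2}{3}$:
$$I = \log{\left(\frac{5 \sqrt[3]{90}}{18} \right)}.$$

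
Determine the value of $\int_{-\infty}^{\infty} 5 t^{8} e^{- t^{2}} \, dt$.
$\frac{525 \sqrt{\pi}}{16}$

Consider the simpler parametrised integral
$$J(a) = \int_{-\infty}^{\infty} 5 e^{- a t^{2}} \, dt = \frac{5 \sqrt{\pi}}{\sqrt{a}}.$$

Differentiating under the integral sign brings down a factor of $(-t^2)$:
$$\frac{dJ}{da} = \int_{-\infty}^{\infty} - 5 t^{2} e^{- a t^{2}} \, dt = - \frac{5 \sqrt{\pi}}{2 a^{\frac{3}{2}}}.$$

Repeating $4$ times in total — each differentiation brings down another $(-t^2)$ — gives
$$\frac{d^{4}J}{da^{4}} = \int_{-\infty}^{\infty} 5 t^{8} e^{- a t^{2}} \, dt = \frac{525 \sqrt{\pi}}{16 a^{\frac{9}{2}}},$$
and the integrand here is exactly the target integrand, so $I = \frac{525 \sqrt{\pi}}{16 a^{\frac{9}{2}}}$.

Setting $a = 1$:
$$I = \frac{525 \sqrt{\pi}}{16}.$$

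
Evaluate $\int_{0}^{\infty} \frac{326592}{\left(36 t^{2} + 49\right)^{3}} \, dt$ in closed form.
$\frac{1458 \pi}{2401}$

Begin with the known result
$$J(a) = \int_{0}^{\infty} \frac{7}{a^{2} + t^{2}} \, dt = \frac{7 \pi}{2 a}.$$

Differentiating under the integral sign with respect to $a$,
$$\frac{dJ}{da} = \int_{0}^{\infty} - \frac{14 a}{\left(a^{2} + t^{2}\right)^{2}} \, dt = - \frac{7 \pi}{2 a^{2}},$$
so $\int_{0}^{\infty} \frac{7}{\left(a^{2} + t^{2}\right)^{2}} \, dt = \frac{7 \pi}{4 a^{3}}$.

Repeating — each differentiation of $1/(t^2+a^2)^j$ produces $-2ja/(t^2+a^2)^{j+1}$ — and dividing through by $-2ja$ at each step yields, after $2$ differentiations in total,
$$\int_{0}^{\infty} \frac{7}{\left(a^{2} + t^{2}\right)^{3}} \, dt = \frac{21 \pi}{16 a^{5}}.$$

Setting $a = \frac{7}{6}$:
$$I = \frac{1458 \pi}{2401}.$$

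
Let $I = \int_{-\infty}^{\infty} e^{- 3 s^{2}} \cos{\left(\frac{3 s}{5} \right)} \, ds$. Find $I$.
$\frac{\sqrt{3} \sqrt{\pi}}{3 e^{\frac{3}{100}}}$

Define $I(b) = \int_{-\infty}^{\infty} e^{- 3 s^{2}} \cos{\left(b s \right)} \, ds$.

Differentiating under the integral sign,
$$I'(b) = \int_{-\infty}^{\infty} - s e^{- 3 s^{2}} \sin{\left(b s \right)} \, ds.$$

Integrate $\int_{-\infty}^{\infty} s \sin(b s)\, e^{- 3 s^{2}}\, ds$ by parts with $u = \sin(b s)$ and $dv = s\, e^{- 3 s^{2}}\, ds$, giving $v = - \frac{e^{- 3 s^{2}}}{6}$. The boundary term vanishes and
$$\int_{-\infty}^{\infty} s \sin(b s)\, e^{- 3 s^{2}}\, ds = \frac{b}{6} \int_{-\infty}^{\infty} \cos(b s)\, e^{- 3 s^{2}}\, ds,$$
so $I'(b) = - \frac{b}{6}\, I(b)$.

This is a separable first-order ODE; solving with the initial condition $I(0) = \int_{-\infty}^{\infty} e^{- 3 s^{2}}\,ds = \frac{\sqrt{3} \sqrt{\pi}}{3}$ gives
$$I(b) = \frac{\sqrt{3} \sqrt{\pi} e^{- \frac{b^{2}}{12}}}{3}.$$

Setting $b = \frac{3}{5}$:
$$I = \frac{\sqrt{3} \sqrt{\pi}}{3 e^{\frac{3}{100}}}.$$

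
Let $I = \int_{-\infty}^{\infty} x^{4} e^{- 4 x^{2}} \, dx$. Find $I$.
$\frac{3 \sqrt{\pi}}{128}$

Begin with the known integral
$$J(a) = \int_{-\infty}^{\infty} e^{- a x^{2}} \, dx = \frac{\sqrt{\pi}}{\sqrt{a}}.$$

Differentiating under the integral sign brings down a factor of $(-x^2)$:
$$\frac{dJ}{da} = \int_{-\infty}^{\infty} - x^{2} e^{- a x^{2}} \, dx = - \frac{\sqrt{\pi}}{2 a^{\frac{3}{2}}}.$$

Repeating twice in total — each differentiation brings down another $(-x^2)$ — gives
$$\frac{d^{2}J}{da^{2}} = \int_{-\infty}^{\infty} x^{4} e^{- a x^{2}} \, dx = \frac{3 \sqrt{\pi}}{4 a^{\frac{5}{2}}},$$
and the integrand here is exactly the target integrand, so $I = \frac{3 \sqrt{\pi}}{4 a^{\frac{5}{2}}}$.

Setting $a = 4$:
$$I = \frac{3 \sqrt{\pi}}{128}.$$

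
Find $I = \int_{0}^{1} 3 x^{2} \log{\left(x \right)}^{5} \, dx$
$- \frac{40}{81}$

Consider the simpler parametrised integral
$$J(a) = \int_{0}^{1} 3 x^{a} \, dx = \frac{3}{a + 1}.$$

Differentiating under the integral sign brings down a factor of $\ln x$:
$$\frac{dJ}{da} = \int_{0}^{1} 3 x^{a} \log{\left(x \right)} \, dx = - \frac{3}{\left(a + 1\right)^{2}}.$$

Repeating $5$ times in total — each differentiation brings down another $\ln x$ — gives
$$\frac{d^{5}J}{da^{5}} = \int_{0}^{1} 3 x^{a} \log{\left(x \right)}^{5} \, dx = - \frac{360}{\left(a + 1\right)^{6}},$$
and the integrand here is exactly the target integrand, so $I = - \frac{360}{\left(a + 1\right)^{6}}$.

Setting $a = 2$:
$$I = - \frac{40}{81}.$$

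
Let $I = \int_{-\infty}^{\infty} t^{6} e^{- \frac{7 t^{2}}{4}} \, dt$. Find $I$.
$\frac{240 \sqrt{7} \sqrt{\pi}}{2401}$

Consider the simpler parametrised integral
$$J(a) = \int_{-\infty}^{\infty} e^{- a t^{2}} \, dt = \frac{\sqrt{\pi}}{\sqrt{a}}.$$

Differentiating under the integral sign brings down a factor of $(-t^2)$:
$$\frac{dJ}{da} = \int_{-\infty}^{\infty} - t^{2} e^{- a t^{2}} \, dt = - \frac{\sqrt{\pi}}{2 a^{\frac{3}{2}}}.$$

Repeating $3$ times in total — each differentiation brings down another $(-t^2)$ — gives
$$\frac{d^{3}J}{da^{3}} = \int_{-\infty}^{\infty} - t^{6} e^{- a t^{2}} \, dt = - \frac{15 \sqrt{\pi}}{8 a^{\frac{7}{2}}},$$
and the integrand here is $(-1)^{3}$ times the target integrand, so $I = (-1)^{3}\,\frac{d^{3}J}{da^{3}} = \frac{15 \sqrt{\pi}}{8 a^{\frac{7}{2}}}$.

Setting $a = \frac{7}{4}$:
$$I = \frac{240 \sqrt{7} \sqrt{\pi}}{2401}.$$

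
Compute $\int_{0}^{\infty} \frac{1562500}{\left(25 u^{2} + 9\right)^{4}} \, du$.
$\frac{390625 \pi}{17496}$

Begin with the known result
$$J(a) = \int_{0}^{\infty} \frac{4}{a^{2} + u^{2}} \, du = \frac{2 \pi}{a}.$$

Differentiating under the integral sign with respect to $a$,
$$\frac{dJ}{da} = \int_{0}^{\infty} - \frac{8 a}{\left(a^{2} + u^{2}\right)^{2}} \, du = - \frac{2 \pi}{a^{2}},$$
so $\int_{0}^{\infty} \frac{4}{\left(a^{2} + u^{2}\right)^{2}} \, du = \frac{\pi}{a^{3}}$.

Repeating — each differentiation of $1/(u^2+a^2)^j$ produces $-2ja/(u^2+a^2)^{j+1}$ — and dividing through by $-2ja$ at each step yields, after $3$ differentiations in total,
$$\int_{0}^{\infty} \frac{4}{\left(a^{2} + u^{2}\right)^{4}} \, du = \frac{5 \pi}{8 a^{7}}.$$

Setting $a = \frac{3}{5}$:
$$I = \frac{390625 \pi}{17496}.$$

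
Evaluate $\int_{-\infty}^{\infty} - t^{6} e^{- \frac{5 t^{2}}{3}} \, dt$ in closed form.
$- \frac{81 \sqrt{15} \sqrt{\pi}}{1000}$

Begin with the known integral
$$J(a) = \int_{-\infty}^{\infty} - e^{- a t^{2}} \, dt = - \frac{\sqrt{\pi}}{\sqrt{a}}.$$

Differentiating under the integral sign brings down a factor of $(-t^2)$:
$$\frac{dJ}{da} = \int_{-\infty}^{\infty} t^{2} e^{- a t^{2}} \, dt = \frac{\sqrt{\pi}}{2 a^{\frac{3}{2}}}.$$

Repeating $3$ times in total — each differentiation brings down another $(-t^2)$ — gives
$$\frac{d^{3}J}{da^{3}} = \int_{-\infty}^{\infty} t^{6} e^{- a t^{2}} \, dt = \frac{15 \sqrt{\pi}}{8 a^{\frac{7}{2}}},$$
and the integrand here is $(-1)^{3}$ times the target integrand, so $I = (-1)^{3}\,\frac{d^{3}J}{da^{3}} = - \frac{15 \sqrt{\pi}}{8 a^{\frac{7}{2}}}$.

Setting $a = \frac{5}{3}$:
$$I = - \frac{81 \sqrt{15} \sqrt{\pi}}{1000}.$$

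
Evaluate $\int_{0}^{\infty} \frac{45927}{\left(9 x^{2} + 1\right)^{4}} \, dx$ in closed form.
$\frac{76545 \pi}{32}$

Recall the elementary integral
$$J(a) = \int_{0}^{\infty} \frac{7}{a^{2} + x^{2}} \, dx = \frac{7 \pi}{2 a}.$$

Differentiating under the integral sign with respect to $a$,
$$\frac{dJ}{da} = \int_{0}^{\infty} - \frac{14 a}{\left(a^{2} + x^{2}\right)^{2}} \, dx = - \frac{7 \pi}{2 a^{2}},$$
so $\int_{0}^{\infty} \frac{7}{\left(a^{2} + x^{2}\right)^{2}} \, dx = \frac{7 \pi}{4 a^{3}}$.

Repeating — each differentiation of $1/(x^2+a^2)^j$ produces $-2ja/(x^2+a^2)^{j+1}$ — and dividing through by $-2ja$ at each step yields, after $3$ differentiations in total,
$$\int_{0}^{\infty} \frac{7}{\left(a^{2} + x^{2}\right)^{4}} \, dx = \frac{35 \pi}{32 a^{7}}.$$

Setting $a = \frac{1}{3}$:
$$I = \frac{76545 \pi}{32}.$$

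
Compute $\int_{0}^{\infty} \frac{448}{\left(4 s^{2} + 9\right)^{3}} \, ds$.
$\frac{14 \pi}{81}$

Start from the standard arctangent integral
$$J(a) = \int_{0}^{\infty} \frac{7}{a^{2} + s^{2}} \, ds = \frac{7 \pi}{2 a}.$$

Differentiating under the integral sign with respect to $a$,
$$\frac{dJ}{da} = \int_{0}^{\infty} - \frac{14 a}{\left(a^{2} + s^{2}\right)^{2}} \, ds = - \frac{7 \pi}{2 a^{2}},$$
so $\int_{0}^{\infty} \frac{7}{\left(a^{2} + s^{2}\right)^{2}} \, ds = \frac{7 \pi}{4 a^{3}}$.

Repeating — each differentiation of $1/(s^2+a^2)^j$ produces $-2ja/(s^2+a^2)^{j+1}$ — and dividing through by $-2ja$ at each step yields, after $2$ differentiations in total,
$$\int_{0}^{\infty} \frac{7}{\left(a^{2} + s^{2}\right)^{3}} \, ds = \frac{21 \pi}{16 a^{5}}.$$

Setting $a = \frac{3}{2}$:
$$I = \frac{14 \pi}{81}.$$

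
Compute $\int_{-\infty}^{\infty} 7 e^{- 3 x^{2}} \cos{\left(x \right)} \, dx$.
$\frac{7 \sqrt{3} \sqrt{\pi}}{3 e^{\frac{1}{12}}}$

Treat the cosine frequency as a parameter and define $I(b) = \int_{-\infty}^{\infty} 7 e^{- 3 x^{2}} \cos{\left(b x \right)} \, dx$.

Differentiating under the integral sign,
$$I'(b) = \int_{-\infty}^{\infty} - 7 x e^{- 3 x^{2}} \sin{\left(b x \right)} \, dx.$$

Integrate $\int_{-\infty}^{\infty} x \sin(b x)\, e^{- 3 x^{2}}\, dx$ by parts with $u = \sin(b x)$ and $dv = x\, e^{- 3 x^{2}}\, dx$, giving $v = - \frac{e^{- 3 x^{2}}}{6}$. The boundary term vanishes and
$$\int_{-\infty}^{\infty} x \sin(b x)\, e^{- 3 x^{2}}\, dx = \frac{b}{6} \int_{-\infty}^{\infty} \cos(b x)\, e^{- 3 x^{2}}\, dx,$$
so $I'(b) = - \frac{b}{6}\, I(b)$.

This is a separable first-order ODE; solving with the initial condition $I(0) = \int_{-\infty}^{\infty} 7 e^{- 3 x^{2}}\,dx = \frac{7 \sqrt{3} \sqrt{\pi}}{3}$ gives
$$I(b) = \frac{7 \sqrt{3} \sqrt{\pi} e^{- \frac{b^{2}}{12}}}{3}.$$

Setting $b = 1$:
$$I = \frac{7 \sqrt{3} \sqrt{\pi}}{3 e^{\frac{1}{12}}}.$$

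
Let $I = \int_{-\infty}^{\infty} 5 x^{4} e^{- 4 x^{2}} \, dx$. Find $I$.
$\frac{15 \sqrt{\pi}}{128}$

Consider the simpler parametrised integral
$$J(a) = \int_{-\infty}^{\infty} 5 e^{- a x^{2}} \, dx = \frac{5 \sqrt{\pi}}{\sqrt{a}}.$$

Differentiating under the integral sign brings down a factor of $(-x^2)$:
$$\frac{dJ}{da} = \int_{-\infty}^{\infty} - 5 x^{2} e^{- a x^{2}} \, dx = - \frac{5 \sqrt{\pi}}{2 a^{\frac{3}{2}}}.$$

Repeating twice in total — each differentiation brings down another $(-x^2)$ — gives
$$\frac{d^{2}J}{da^{2}} = \int_{-\infty}^{\infty} 5 x^{4} e^{- a x^{2}} \, dx = \frac{15 \sqrt{\pi}}{4 a^{\frac{5}{2}}},$$
and the integrand here is exactly the target integrand, so $I = \frac{15 \sqrt{\pi}}{4 a^{\frac{5}{2}}}$.

Setting $a = 4$:
$$I = \frac{15 \sqrt{\pi}}{128}.$$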